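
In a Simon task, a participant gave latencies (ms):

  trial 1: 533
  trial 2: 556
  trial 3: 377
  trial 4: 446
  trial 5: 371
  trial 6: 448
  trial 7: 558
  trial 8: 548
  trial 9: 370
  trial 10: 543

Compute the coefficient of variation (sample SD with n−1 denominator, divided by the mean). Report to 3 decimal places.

0.172

n = 10, Σ = 4750, M = 475.0000
Σ(x−M)² = 59782.000; s = √(59782.000/9) = 81.5012
CV = 81.5012 / 475.0000 = 0.17158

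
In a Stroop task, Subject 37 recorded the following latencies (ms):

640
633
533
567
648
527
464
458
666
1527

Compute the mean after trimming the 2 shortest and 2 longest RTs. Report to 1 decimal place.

591.3 ms

Sorted: 458, 464, 527, 533, 567, 633, 640, 648, 666, 1527
Drop lowest 2 (458, 464) and highest 2 (666, 1527)
Remaining (n=6): Σ = 3548, mean = 3548/6 = 591.333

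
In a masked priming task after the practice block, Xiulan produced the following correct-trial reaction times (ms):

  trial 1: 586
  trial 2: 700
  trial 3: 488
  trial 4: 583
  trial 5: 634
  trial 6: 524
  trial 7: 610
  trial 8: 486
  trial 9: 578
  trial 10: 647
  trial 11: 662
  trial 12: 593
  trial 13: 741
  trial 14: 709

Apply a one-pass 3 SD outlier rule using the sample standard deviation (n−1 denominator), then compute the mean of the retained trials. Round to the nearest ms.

n = 14, ΣRT = 8541, M = 610.071
Σ(x−M)² = 79984.93; s = √(79984.93/13) = 78.439
Cutoffs: 610.071 ± 3·78.439 → [374.8, 845.4]
No RTs fall outside the cutoffs; all 14 retained. Mean = 8541/14 = 610.071

610 ms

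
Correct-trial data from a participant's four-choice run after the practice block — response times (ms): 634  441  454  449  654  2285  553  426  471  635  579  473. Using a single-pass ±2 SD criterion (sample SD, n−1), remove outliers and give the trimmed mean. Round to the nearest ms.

524 ms

n = 12, ΣRT = 8054, M = 671.167
Σ(x−M)² = 2918839.67; s = √(2918839.67/11) = 515.120
Cutoffs: 671.167 ± 2·515.120 → [-359.1, 1701.4]
Outside: 2285 → excluded.
Retained (n=11): Σ = 5769, mean = 5769/11 = 524.455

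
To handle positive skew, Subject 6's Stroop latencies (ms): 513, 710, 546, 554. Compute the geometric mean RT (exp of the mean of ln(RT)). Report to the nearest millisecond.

576 ms

ln(RT): 6.2403, 6.5653, 6.3026, 6.3172
Mean ln(RT) = 25.4253/4 = 6.35633
Geometric mean = exp(6.35633) = 576.13 ms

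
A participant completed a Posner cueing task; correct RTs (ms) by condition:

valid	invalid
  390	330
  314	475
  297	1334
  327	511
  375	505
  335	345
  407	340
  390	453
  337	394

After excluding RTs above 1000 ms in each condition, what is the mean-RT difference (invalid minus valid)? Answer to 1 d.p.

66.7 ms

invalid: exclude 1334
M(valid) = 3172/9 = 352.444
M(invalid) = 3353/8 = 419.125
Difference = 419.125 − 352.444 = 66.681 ms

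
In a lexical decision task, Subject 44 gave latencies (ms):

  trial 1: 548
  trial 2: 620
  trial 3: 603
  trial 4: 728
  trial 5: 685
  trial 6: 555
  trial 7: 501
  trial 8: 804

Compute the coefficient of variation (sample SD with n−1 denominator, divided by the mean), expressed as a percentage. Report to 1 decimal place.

16.2%

n = 8, Σ = 5044, M = 630.5000
Σ(x−M)² = 72722.000; s = √(72722.000/7) = 101.9257
CV = 101.9257 / 630.5000 = 0.16166 = 16.166%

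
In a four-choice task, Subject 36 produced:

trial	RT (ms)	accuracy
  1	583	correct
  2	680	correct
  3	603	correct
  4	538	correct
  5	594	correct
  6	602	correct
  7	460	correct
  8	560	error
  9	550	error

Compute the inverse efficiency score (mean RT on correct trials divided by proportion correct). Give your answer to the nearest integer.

Correct trials (n=7): 583, 680, 603, 538, 594, 602, 460
Mean correct RT = 4060/7 = 580.0000 ms
Proportion correct = 7/9
IES = 580.0000 / (7/9) = 745.714 ms

746 ms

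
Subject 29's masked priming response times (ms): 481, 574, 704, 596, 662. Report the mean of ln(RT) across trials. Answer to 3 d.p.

ln(RT): 6.1759, 6.3526, 6.5568, 6.3902, 6.4953
Σ ln(RT) = 31.9708
Mean = 31.9708/5 = 6.39416

6.394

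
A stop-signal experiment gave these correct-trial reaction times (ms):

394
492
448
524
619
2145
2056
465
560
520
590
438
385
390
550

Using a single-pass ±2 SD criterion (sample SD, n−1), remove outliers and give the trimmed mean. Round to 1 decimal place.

490.4 ms

n = 15, ΣRT = 10576, M = 705.067
Σ(x−M)² = 4570110.93; s = √(4570110.93/14) = 571.346
Cutoffs: 705.067 ± 2·571.346 → [-437.6, 1847.8]
Outside: 2056, 2145 → excluded.
Retained (n=13): Σ = 6375, mean = 6375/13 = 490.385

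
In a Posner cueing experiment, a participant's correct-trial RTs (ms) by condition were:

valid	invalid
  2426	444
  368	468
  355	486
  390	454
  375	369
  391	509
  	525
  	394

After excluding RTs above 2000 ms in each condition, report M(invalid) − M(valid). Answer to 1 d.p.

valid: exclude 2426
M(valid) = 1879/5 = 375.800
M(invalid) = 3649/8 = 456.125
Difference = 456.125 − 375.800 = 80.325 ms

80.3 ms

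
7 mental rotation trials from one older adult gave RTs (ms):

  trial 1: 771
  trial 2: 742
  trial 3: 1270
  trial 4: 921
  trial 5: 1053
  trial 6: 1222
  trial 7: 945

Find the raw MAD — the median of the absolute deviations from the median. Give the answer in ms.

174 ms

Sorted: 742, 771, 921, 945, 1053, 1222, 1270 → median = 945
|x − 945|: 174, 203, 325, 24, 108, 277, 0
Sorted deviations: 0, 24, 108, 174, 203, 277, 325 → MAD = 174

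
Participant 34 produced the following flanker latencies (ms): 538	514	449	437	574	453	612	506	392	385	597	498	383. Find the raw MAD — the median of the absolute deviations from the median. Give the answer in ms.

61 ms

Sorted: 383, 385, 392, 437, 449, 453, 498, 506, 514, 538, 574, 597, 612 → median = 498
|x − 498|: 40, 16, 49, 61, 76, 45, 114, 8, 106, 113, 99, 0, 115
Sorted deviations: 0, 8, 16, 40, 45, 49, 61, 76, 99, 106, 113, 114, 115 → MAD = 61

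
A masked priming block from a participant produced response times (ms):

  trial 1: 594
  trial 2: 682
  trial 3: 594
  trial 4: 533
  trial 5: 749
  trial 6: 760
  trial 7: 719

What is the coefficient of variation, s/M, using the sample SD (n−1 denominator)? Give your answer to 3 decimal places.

n = 7, Σ = 4631, M = 661.5714
Σ(x−M)² = 46709.714; s = √(46709.714/6) = 88.2324
CV = 88.2324 / 661.5714 = 0.13337

0.133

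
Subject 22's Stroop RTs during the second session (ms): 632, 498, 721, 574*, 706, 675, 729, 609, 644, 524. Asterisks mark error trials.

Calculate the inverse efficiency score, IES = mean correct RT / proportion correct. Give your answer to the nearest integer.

Correct trials (n=9): 632, 498, 721, 706, 675, 729, 609, 644, 524
Mean correct RT = 5738/9 = 637.5556 ms
Proportion correct = 9/10
IES = 637.5556 / (9/10) = 708.395 ms

708 ms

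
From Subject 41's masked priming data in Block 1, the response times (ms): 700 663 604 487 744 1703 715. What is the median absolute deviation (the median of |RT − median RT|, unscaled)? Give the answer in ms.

Sorted: 487, 604, 663, 700, 715, 744, 1703 → median = 700
|x − 700|: 0, 37, 96, 213, 44, 1003, 15
Sorted deviations: 0, 15, 37, 44, 96, 213, 1003 → MAD = 44

44 ms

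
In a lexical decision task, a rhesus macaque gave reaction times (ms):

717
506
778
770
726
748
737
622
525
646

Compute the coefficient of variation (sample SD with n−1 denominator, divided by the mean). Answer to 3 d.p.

n = 10, Σ = 6775, M = 677.5000
Σ(x−M)² = 87820.500; s = √(87820.500/9) = 98.7817
CV = 98.7817 / 677.5000 = 0.14580

0.146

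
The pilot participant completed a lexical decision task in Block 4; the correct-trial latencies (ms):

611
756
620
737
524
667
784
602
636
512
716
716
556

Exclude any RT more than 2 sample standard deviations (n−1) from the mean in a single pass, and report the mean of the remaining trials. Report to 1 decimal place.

649.0 ms

n = 13, ΣRT = 8437, M = 649.000
Σ(x−M)² = 94426.00; s = √(94426.00/12) = 88.706
Cutoffs: 649.000 ± 2·88.706 → [471.6, 826.4]
No RTs fall outside the cutoffs; all 13 retained. Mean = 8437/13 = 649.000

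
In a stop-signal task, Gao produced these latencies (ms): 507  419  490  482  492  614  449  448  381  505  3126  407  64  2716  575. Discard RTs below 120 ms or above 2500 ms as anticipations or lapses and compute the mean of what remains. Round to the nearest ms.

Excluded: 64, 2716, 3126
Retained (n=12): Σ = 5769
Mean = 5769/12 = 480.7500

481 ms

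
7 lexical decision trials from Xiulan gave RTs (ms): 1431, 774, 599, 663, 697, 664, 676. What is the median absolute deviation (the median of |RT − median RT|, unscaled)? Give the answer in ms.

21 ms

Sorted: 599, 663, 664, 676, 697, 774, 1431 → median = 676
|x − 676|: 755, 98, 77, 13, 21, 12, 0
Sorted deviations: 0, 12, 13, 21, 77, 98, 755 → MAD = 21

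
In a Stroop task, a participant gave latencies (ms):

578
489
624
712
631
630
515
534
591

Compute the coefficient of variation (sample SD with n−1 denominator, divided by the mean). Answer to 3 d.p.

n = 9, Σ = 5304, M = 589.3333
Σ(x−M)² = 38424.000; s = √(38424.000/8) = 69.3037
CV = 69.3037 / 589.3333 = 0.11760

0.118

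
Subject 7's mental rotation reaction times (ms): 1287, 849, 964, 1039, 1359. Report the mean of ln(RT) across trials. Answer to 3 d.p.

6.987

ln(RT): 7.1601, 6.7441, 6.8711, 6.9460, 7.2145
Σ ln(RT) = 34.9357
Mean = 34.9357/5 = 6.98715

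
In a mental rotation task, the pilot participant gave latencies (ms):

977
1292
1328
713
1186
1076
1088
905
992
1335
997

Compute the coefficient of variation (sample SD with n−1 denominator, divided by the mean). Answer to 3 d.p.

0.179

n = 11, Σ = 11889, M = 1080.8182
Σ(x−M)² = 373337.636; s = √(373337.636/10) = 193.2195
CV = 193.2195 / 1080.8182 = 0.17877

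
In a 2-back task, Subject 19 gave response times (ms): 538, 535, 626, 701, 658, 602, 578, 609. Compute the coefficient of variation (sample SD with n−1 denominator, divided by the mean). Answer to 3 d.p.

0.094

n = 8, Σ = 4847, M = 605.8750
Σ(x−M)² = 22602.875; s = √(22602.875/7) = 56.8241
CV = 56.8241 / 605.8750 = 0.09379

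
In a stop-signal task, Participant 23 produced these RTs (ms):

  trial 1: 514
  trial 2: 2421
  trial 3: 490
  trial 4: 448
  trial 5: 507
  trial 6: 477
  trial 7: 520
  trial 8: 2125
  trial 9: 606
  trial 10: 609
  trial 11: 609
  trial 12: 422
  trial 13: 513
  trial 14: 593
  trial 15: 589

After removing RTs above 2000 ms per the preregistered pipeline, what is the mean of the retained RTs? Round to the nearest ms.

531 ms

Excluded: 2125, 2421
Retained (n=13): Σ = 6897
Mean = 6897/13 = 530.5385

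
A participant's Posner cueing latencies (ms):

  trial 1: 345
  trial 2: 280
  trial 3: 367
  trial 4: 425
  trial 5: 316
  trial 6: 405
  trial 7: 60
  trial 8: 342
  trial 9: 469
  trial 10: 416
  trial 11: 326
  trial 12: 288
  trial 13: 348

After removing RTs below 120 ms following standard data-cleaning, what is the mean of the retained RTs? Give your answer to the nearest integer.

361 ms

Excluded: 60
Retained (n=12): Σ = 4327
Mean = 4327/12 = 360.5833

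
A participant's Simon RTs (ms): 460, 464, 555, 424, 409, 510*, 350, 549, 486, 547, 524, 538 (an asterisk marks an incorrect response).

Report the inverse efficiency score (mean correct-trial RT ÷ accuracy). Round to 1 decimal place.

526.2 ms

Correct trials (n=11): 460, 464, 555, 424, 409, 350, 549, 486, 547, 524, 538
Mean correct RT = 5306/11 = 482.3636 ms
Proportion correct = 11/12
IES = 482.3636 / (11/12) = 526.215 ms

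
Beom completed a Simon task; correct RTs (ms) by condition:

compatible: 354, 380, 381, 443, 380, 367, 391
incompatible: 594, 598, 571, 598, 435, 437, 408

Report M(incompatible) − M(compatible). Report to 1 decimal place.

135.0 ms

M(compatible) = 2696/7 = 385.143
M(incompatible) = 3641/7 = 520.143
Difference = 520.143 − 385.143 = 135.000 ms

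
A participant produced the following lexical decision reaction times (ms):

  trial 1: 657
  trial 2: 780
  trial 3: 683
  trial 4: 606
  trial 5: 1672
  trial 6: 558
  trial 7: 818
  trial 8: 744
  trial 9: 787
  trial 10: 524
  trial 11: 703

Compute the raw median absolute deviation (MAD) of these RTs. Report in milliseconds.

Sorted: 524, 558, 606, 657, 683, 703, 744, 780, 787, 818, 1672 → median = 703
|x − 703|: 46, 77, 20, 97, 969, 145, 115, 41, 84, 179, 0
Sorted deviations: 0, 20, 41, 46, 77, 84, 97, 115, 145, 179, 969 → MAD = 84

84 ms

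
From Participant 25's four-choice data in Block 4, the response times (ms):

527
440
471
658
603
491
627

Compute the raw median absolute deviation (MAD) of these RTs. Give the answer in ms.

Sorted: 440, 471, 491, 527, 603, 627, 658 → median = 527
|x − 527|: 0, 87, 56, 131, 76, 36, 100
Sorted deviations: 0, 36, 56, 76, 87, 100, 131 → MAD = 76

76 ms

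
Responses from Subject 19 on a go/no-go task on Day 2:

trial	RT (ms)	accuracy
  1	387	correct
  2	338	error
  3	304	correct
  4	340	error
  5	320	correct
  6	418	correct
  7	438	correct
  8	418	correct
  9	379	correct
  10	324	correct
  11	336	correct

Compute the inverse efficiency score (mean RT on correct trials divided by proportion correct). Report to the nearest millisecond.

Correct trials (n=9): 387, 304, 320, 418, 438, 418, 379, 324, 336
Mean correct RT = 3324/9 = 369.3333 ms
Proportion correct = 9/11
IES = 369.3333 / (9/11) = 451.407 ms

451 ms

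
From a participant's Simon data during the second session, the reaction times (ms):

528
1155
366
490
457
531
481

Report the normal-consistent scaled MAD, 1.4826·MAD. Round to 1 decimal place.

Sorted: 366, 457, 481, 490, 528, 531, 1155 → median = 490
|x − 490| sorted: 0, 9, 33, 38, 41, 124, 665 → MAD = 38
Robust SD ≈ 1.4826 × 38 = 56.339

56.3 ms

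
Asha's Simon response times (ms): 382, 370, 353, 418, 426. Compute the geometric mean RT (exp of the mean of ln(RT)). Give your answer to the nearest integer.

389 ms

ln(RT): 5.9454, 5.9135, 5.8665, 6.0355, 6.0544
Mean ln(RT) = 29.8153/5 = 5.96306
Geometric mean = exp(5.96306) = 388.80 ms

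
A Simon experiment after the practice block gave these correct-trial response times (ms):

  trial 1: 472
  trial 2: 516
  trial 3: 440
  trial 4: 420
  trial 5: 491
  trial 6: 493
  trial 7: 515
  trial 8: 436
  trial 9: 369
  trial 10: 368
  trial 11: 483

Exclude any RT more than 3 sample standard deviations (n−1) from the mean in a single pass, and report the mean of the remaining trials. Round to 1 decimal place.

n = 11, ΣRT = 5003, M = 454.818
Σ(x−M)² = 27909.64; s = √(27909.64/10) = 52.830
Cutoffs: 454.818 ± 3·52.830 → [296.3, 613.3]
No RTs fall outside the cutoffs; all 11 retained. Mean = 5003/11 = 454.818

454.8 ms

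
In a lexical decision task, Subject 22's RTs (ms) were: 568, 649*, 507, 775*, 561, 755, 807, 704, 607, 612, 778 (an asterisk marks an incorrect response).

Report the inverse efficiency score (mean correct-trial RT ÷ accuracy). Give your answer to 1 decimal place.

801.1 ms

Correct trials (n=9): 568, 507, 561, 755, 807, 704, 607, 612, 778
Mean correct RT = 5899/9 = 655.4444 ms
Proportion correct = 9/11
IES = 655.4444 / (9/11) = 801.099 ms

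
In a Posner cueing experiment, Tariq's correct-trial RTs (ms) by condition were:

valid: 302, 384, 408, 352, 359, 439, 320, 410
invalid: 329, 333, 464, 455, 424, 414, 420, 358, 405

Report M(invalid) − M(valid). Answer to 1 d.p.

M(valid) = 2974/8 = 371.750
M(invalid) = 3602/9 = 400.222
Difference = 400.222 − 371.750 = 28.472 ms

28.5 ms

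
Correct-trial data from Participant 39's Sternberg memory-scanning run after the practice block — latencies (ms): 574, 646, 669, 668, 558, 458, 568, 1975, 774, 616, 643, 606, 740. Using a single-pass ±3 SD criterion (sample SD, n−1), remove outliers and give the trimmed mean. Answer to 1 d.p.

n = 13, ΣRT = 9495, M = 730.385
Σ(x−M)² = 1756769.08; s = √(1756769.08/12) = 382.619
Cutoffs: 730.385 ± 3·382.619 → [-417.5, 1878.2]
Outside: 1975 → excluded.
Retained (n=12): Σ = 7520, mean = 7520/12 = 626.667

626.7 ms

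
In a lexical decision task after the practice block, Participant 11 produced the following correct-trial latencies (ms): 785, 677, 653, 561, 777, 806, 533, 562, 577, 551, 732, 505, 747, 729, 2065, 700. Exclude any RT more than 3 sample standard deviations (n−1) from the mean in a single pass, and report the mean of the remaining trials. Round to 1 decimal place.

659.7 ms

n = 16, ΣRT = 11960, M = 747.500
Σ(x−M)² = 1999936.00; s = √(1999936.00/15) = 365.143
Cutoffs: 747.500 ± 3·365.143 → [-347.9, 1842.9]
Outside: 2065 → excluded.
Retained (n=15): Σ = 9895, mean = 9895/15 = 659.667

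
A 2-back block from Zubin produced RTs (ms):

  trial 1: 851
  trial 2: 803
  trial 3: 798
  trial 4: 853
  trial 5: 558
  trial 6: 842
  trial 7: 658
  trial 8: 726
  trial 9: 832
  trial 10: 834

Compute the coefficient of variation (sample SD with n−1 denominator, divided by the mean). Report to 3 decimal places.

0.127

n = 10, Σ = 7755, M = 775.5000
Σ(x−M)² = 87568.500; s = √(87568.500/9) = 98.6399
CV = 98.6399 / 775.5000 = 0.12720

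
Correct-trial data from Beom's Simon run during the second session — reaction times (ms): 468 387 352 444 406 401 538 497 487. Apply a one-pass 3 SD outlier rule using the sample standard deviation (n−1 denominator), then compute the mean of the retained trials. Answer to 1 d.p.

n = 9, ΣRT = 3980, M = 442.222
Σ(x−M)² = 29047.56; s = √(29047.56/8) = 60.257
Cutoffs: 442.222 ± 3·60.257 → [261.5, 623.0]
No RTs fall outside the cutoffs; all 9 retained. Mean = 3980/9 = 442.222

442.2 ms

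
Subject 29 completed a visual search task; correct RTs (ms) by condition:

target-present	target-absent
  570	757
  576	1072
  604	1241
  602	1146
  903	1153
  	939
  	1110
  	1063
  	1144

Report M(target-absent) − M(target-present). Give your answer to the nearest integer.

418 ms

M(target-present) = 3255/5 = 651.000
M(target-absent) = 9625/9 = 1069.444
Difference = 1069.444 − 651.000 = 418.444 ms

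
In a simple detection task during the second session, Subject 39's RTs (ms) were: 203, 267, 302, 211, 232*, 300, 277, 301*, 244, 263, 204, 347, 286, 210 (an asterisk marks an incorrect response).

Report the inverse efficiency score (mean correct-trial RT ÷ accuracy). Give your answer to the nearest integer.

Correct trials (n=12): 203, 267, 302, 211, 300, 277, 244, 263, 204, 347, 286, 210
Mean correct RT = 3114/12 = 259.5000 ms
Proportion correct = 12/14
IES = 259.5000 / (12/14) = 302.750 ms

303 ms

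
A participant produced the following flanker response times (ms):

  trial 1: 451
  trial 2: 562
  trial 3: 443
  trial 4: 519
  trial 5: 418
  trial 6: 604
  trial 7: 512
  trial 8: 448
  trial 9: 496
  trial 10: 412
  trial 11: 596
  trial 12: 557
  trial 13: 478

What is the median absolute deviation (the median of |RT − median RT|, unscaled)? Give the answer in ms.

53 ms

Sorted: 412, 418, 443, 448, 451, 478, 496, 512, 519, 557, 562, 596, 604 → median = 496
|x − 496|: 45, 66, 53, 23, 78, 108, 16, 48, 0, 84, 100, 61, 18
Sorted deviations: 0, 16, 18, 23, 45, 48, 53, 61, 66, 78, 84, 100, 108 → MAD = 53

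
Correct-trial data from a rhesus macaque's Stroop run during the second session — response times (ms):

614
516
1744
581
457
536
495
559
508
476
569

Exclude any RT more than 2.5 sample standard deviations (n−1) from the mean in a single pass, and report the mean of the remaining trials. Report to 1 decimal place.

n = 11, ΣRT = 7055, M = 641.364
Σ(x−M)² = 1359580.55; s = √(1359580.55/10) = 368.725
Cutoffs: 641.364 ± 2.5·368.725 → [-280.4, 1563.2]
Outside: 1744 → excluded.
Retained (n=10): Σ = 5311, mean = 5311/10 = 531.100

531.1 ms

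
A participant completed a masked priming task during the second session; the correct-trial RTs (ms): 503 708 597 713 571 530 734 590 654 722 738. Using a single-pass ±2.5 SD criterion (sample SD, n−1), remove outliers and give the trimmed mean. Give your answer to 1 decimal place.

n = 11, ΣRT = 7060, M = 641.818
Σ(x−M)² = 75255.64; s = √(75255.64/10) = 86.750
Cutoffs: 641.818 ± 2.5·86.750 → [424.9, 858.7]
No RTs fall outside the cutoffs; all 11 retained. Mean = 7060/11 = 641.818

641.8 ms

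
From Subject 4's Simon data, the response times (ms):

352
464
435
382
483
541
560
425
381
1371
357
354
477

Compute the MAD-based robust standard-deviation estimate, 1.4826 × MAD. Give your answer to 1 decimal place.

80.1 ms

Sorted: 352, 354, 357, 381, 382, 425, 435, 464, 477, 483, 541, 560, 1371 → median = 435
|x − 435| sorted: 0, 10, 29, 42, 48, 53, 54, 78, 81, 83, 106, 125, 936 → MAD = 54
Robust SD ≈ 1.4826 × 54 = 80.060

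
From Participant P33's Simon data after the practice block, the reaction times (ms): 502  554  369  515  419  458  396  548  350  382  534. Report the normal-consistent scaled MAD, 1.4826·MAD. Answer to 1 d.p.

112.7 ms

Sorted: 350, 369, 382, 396, 419, 458, 502, 515, 534, 548, 554 → median = 458
|x − 458| sorted: 0, 39, 44, 57, 62, 76, 76, 89, 90, 96, 108 → MAD = 76
Robust SD ≈ 1.4826 × 76 = 112.678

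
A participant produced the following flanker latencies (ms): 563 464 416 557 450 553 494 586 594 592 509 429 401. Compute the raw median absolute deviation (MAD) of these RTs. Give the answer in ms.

Sorted: 401, 416, 429, 450, 464, 494, 509, 553, 557, 563, 586, 592, 594 → median = 509
|x − 509|: 54, 45, 93, 48, 59, 44, 15, 77, 85, 83, 0, 80, 108
Sorted deviations: 0, 15, 44, 45, 48, 54, 59, 77, 80, 83, 85, 93, 108 → MAD = 59

59 ms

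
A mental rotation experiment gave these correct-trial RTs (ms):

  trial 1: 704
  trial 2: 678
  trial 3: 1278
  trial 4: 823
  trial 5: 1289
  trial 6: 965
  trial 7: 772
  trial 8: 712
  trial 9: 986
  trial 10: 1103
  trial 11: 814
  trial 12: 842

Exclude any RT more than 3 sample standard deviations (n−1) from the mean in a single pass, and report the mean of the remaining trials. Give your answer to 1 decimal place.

913.8 ms

n = 12, ΣRT = 10966, M = 913.833
Σ(x−M)² = 500855.67; s = √(500855.67/11) = 213.383
Cutoffs: 913.833 ± 3·213.383 → [273.7, 1554.0]
No RTs fall outside the cutoffs; all 12 retained. Mean = 10966/12 = 913.833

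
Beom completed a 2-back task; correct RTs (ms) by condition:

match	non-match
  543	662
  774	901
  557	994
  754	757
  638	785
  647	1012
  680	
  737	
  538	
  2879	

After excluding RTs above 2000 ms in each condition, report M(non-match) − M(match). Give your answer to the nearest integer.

200 ms

match: exclude 2879
M(match) = 5868/9 = 652.000
M(non-match) = 5111/6 = 851.833
Difference = 851.833 − 652.000 = 199.833 ms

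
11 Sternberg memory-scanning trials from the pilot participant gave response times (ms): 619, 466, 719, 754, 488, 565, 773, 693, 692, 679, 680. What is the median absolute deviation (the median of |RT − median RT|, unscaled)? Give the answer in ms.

61 ms

Sorted: 466, 488, 565, 619, 679, 680, 692, 693, 719, 754, 773 → median = 680
|x − 680|: 61, 214, 39, 74, 192, 115, 93, 13, 12, 1, 0
Sorted deviations: 0, 1, 12, 13, 39, 61, 74, 93, 115, 192, 214 → MAD = 61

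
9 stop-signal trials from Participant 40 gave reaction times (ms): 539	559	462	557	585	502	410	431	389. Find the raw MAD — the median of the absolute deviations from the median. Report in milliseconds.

57 ms

Sorted: 389, 410, 431, 462, 502, 539, 557, 559, 585 → median = 502
|x − 502|: 37, 57, 40, 55, 83, 0, 92, 71, 113
Sorted deviations: 0, 37, 40, 55, 57, 71, 83, 92, 113 → MAD = 57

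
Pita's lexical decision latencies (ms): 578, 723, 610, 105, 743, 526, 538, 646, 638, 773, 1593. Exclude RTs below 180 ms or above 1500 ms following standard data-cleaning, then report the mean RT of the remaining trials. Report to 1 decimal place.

Excluded: 105, 1593
Retained (n=9): Σ = 5775
Mean = 5775/9 = 641.6667

641.7 ms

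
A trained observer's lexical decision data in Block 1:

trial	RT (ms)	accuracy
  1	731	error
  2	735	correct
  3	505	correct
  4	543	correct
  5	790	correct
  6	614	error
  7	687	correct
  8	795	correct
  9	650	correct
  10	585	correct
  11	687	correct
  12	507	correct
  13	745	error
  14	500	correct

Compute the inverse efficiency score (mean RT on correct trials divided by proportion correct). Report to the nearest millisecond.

808 ms

Correct trials (n=11): 735, 505, 543, 790, 687, 795, 650, 585, 687, 507, 500
Mean correct RT = 6984/11 = 634.9091 ms
Proportion correct = 11/14
IES = 634.9091 / (11/14) = 808.066 ms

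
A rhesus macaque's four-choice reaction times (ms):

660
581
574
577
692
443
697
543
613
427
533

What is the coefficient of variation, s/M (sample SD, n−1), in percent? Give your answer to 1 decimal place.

15.5%

n = 11, Σ = 6340, M = 576.3636
Σ(x−M)² = 79378.545; s = √(79378.545/10) = 89.0946
CV = 89.0946 / 576.3636 = 0.15458 = 15.458%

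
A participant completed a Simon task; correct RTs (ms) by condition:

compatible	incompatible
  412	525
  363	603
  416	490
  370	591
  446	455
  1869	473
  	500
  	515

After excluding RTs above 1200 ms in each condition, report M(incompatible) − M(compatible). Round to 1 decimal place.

117.6 ms

compatible: exclude 1869
M(compatible) = 2007/5 = 401.400
M(incompatible) = 4152/8 = 519.000
Difference = 519.000 − 401.400 = 117.600 ms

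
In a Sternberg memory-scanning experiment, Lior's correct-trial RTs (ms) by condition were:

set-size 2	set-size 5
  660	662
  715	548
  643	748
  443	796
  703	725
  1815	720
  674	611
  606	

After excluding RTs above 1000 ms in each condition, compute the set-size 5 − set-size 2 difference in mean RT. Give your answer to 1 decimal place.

set-size 2: exclude 1815
M(set-size 2) = 4444/7 = 634.857
M(set-size 5) = 4810/7 = 687.143
Difference = 687.143 − 634.857 = 52.286 ms

52.3 ms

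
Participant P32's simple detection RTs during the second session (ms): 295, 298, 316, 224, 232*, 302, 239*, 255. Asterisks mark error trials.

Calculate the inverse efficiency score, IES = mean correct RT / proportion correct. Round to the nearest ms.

Correct trials (n=6): 295, 298, 316, 224, 302, 255
Mean correct RT = 1690/6 = 281.6667 ms
Proportion correct = 6/8
IES = 281.6667 / (6/8) = 375.556 ms

376 ms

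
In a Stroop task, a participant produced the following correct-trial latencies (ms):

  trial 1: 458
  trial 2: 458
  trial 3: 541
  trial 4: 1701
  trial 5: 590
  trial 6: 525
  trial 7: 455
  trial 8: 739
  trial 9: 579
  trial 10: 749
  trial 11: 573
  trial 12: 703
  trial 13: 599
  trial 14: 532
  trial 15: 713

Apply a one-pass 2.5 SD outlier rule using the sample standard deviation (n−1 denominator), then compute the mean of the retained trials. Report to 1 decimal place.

n = 15, ΣRT = 9915, M = 661.000
Σ(x−M)² = 1297640.00; s = √(1297640.00/14) = 304.448
Cutoffs: 661.000 ± 2.5·304.448 → [-100.1, 1422.1]
Outside: 1701 → excluded.
Retained (n=14): Σ = 8214, mean = 8214/14 = 586.714

586.7 ms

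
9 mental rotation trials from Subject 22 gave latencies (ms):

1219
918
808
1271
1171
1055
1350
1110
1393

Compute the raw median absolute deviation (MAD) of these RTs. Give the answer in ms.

116 ms

Sorted: 808, 918, 1055, 1110, 1171, 1219, 1271, 1350, 1393 → median = 1171
|x − 1171|: 48, 253, 363, 100, 0, 116, 179, 61, 222
Sorted deviations: 0, 48, 61, 100, 116, 179, 222, 253, 363 → MAD = 116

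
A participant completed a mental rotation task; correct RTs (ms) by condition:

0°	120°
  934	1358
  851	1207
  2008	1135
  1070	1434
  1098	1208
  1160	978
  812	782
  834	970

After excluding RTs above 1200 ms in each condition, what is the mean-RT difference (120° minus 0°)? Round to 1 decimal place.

0°: exclude 2008
120°: exclude 1358, 1207, 1434, 1208
M(0°) = 6759/7 = 965.571
M(120°) = 3865/4 = 966.250
Difference = 966.250 − 965.571 = 0.679 ms

0.7 ms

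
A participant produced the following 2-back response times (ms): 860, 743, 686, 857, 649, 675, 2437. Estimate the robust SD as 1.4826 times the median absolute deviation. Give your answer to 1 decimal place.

139.4 ms

Sorted: 649, 675, 686, 743, 857, 860, 2437 → median = 743
|x − 743| sorted: 0, 57, 68, 94, 114, 117, 1694 → MAD = 94
Robust SD ≈ 1.4826 × 94 = 139.364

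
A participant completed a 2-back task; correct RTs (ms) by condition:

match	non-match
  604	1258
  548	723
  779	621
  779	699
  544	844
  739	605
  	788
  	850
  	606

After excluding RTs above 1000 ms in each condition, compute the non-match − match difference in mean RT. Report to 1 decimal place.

non-match: exclude 1258
M(match) = 3993/6 = 665.500
M(non-match) = 5736/8 = 717.000
Difference = 717.000 − 665.500 = 51.500 ms

51.5 ms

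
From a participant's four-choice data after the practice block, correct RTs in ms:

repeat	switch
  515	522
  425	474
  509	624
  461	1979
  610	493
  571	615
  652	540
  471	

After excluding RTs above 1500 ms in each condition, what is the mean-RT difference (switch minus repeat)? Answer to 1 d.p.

17.9 ms

switch: exclude 1979
M(repeat) = 4214/8 = 526.750
M(switch) = 3268/6 = 544.667
Difference = 544.667 − 526.750 = 17.917 ms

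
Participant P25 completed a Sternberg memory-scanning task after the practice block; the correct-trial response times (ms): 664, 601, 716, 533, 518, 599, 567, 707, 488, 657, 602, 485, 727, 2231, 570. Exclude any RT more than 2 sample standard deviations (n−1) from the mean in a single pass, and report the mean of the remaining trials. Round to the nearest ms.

n = 15, ΣRT = 10665, M = 711.000
Σ(x−M)² = 2562702.00; s = √(2562702.00/14) = 427.844
Cutoffs: 711.000 ± 2·427.844 → [-144.7, 1566.7]
Outside: 2231 → excluded.
Retained (n=14): Σ = 8434, mean = 8434/14 = 602.429

602 ms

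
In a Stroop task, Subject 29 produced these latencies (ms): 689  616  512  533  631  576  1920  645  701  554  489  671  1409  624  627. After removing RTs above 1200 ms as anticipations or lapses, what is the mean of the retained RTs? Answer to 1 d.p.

605.2 ms

Excluded: 1409, 1920
Retained (n=13): Σ = 7868
Mean = 7868/13 = 605.2308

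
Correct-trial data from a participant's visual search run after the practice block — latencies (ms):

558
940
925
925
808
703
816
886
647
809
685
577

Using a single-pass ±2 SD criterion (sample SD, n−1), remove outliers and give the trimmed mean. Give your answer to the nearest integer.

n = 12, ΣRT = 9279, M = 773.250
Σ(x−M)² = 204396.25; s = √(204396.25/11) = 136.314
Cutoffs: 773.250 ± 2·136.314 → [500.6, 1045.9]
No RTs fall outside the cutoffs; all 12 retained. Mean = 9279/12 = 773.250

773 ms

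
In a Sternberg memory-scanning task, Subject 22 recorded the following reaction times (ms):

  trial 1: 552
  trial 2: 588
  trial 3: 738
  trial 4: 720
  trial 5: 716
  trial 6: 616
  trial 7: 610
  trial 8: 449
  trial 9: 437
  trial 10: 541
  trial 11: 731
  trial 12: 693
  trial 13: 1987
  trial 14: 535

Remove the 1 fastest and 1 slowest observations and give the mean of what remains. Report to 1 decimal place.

624.1 ms

Sorted: 437, 449, 535, 541, 552, 588, 610, 616, 693, 716, 720, 731, 738, 1987
Drop lowest 1 (437) and highest 1 (1987)
Remaining (n=12): Σ = 7489, mean = 7489/12 = 624.083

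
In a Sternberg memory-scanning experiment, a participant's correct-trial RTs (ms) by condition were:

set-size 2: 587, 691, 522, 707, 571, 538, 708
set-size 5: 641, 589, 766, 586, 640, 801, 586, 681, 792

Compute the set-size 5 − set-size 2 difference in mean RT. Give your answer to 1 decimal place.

M(set-size 2) = 4324/7 = 617.714
M(set-size 5) = 6082/9 = 675.778
Difference = 675.778 − 617.714 = 58.063 ms

58.1 ms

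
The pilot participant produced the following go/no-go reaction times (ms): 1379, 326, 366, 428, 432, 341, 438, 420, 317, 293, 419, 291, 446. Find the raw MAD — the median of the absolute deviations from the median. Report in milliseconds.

Sorted: 291, 293, 317, 326, 341, 366, 419, 420, 428, 432, 438, 446, 1379 → median = 419
|x − 419|: 960, 93, 53, 9, 13, 78, 19, 1, 102, 126, 0, 128, 27
Sorted deviations: 0, 1, 9, 13, 19, 27, 53, 78, 93, 102, 126, 128, 960 → MAD = 53

53 ms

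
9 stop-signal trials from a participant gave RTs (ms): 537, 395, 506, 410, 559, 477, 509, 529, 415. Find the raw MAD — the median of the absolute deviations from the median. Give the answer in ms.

31 ms

Sorted: 395, 410, 415, 477, 506, 509, 529, 537, 559 → median = 506
|x − 506|: 31, 111, 0, 96, 53, 29, 3, 23, 91
Sorted deviations: 0, 3, 23, 29, 31, 53, 91, 96, 111 → MAD = 31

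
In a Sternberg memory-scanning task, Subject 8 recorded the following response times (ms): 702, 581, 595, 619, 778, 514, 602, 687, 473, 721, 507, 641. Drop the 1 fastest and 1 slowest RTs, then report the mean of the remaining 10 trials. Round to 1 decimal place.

Sorted: 473, 507, 514, 581, 595, 602, 619, 641, 687, 702, 721, 778
Drop lowest 1 (473) and highest 1 (778)
Remaining (n=10): Σ = 6169, mean = 6169/10 = 616.900

616.9 ms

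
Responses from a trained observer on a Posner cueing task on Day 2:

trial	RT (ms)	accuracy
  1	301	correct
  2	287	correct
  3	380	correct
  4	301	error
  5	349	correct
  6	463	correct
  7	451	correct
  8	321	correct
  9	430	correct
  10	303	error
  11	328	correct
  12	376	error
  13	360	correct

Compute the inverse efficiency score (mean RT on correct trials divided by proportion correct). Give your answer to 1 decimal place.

Correct trials (n=10): 301, 287, 380, 349, 463, 451, 321, 430, 328, 360
Mean correct RT = 3670/10 = 367.0000 ms
Proportion correct = 10/13
IES = 367.0000 / (10/13) = 477.100 ms

477.1 ms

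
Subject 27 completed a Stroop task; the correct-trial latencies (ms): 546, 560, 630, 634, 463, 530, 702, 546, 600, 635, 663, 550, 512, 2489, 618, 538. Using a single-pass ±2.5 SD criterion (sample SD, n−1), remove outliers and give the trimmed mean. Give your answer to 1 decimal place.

n = 16, ΣRT = 11216, M = 701.000
Σ(x−M)² = 3468272.00; s = √(3468272.00/15) = 480.851
Cutoffs: 701.000 ± 2.5·480.851 → [-501.1, 1903.1]
Outside: 2489 → excluded.
Retained (n=15): Σ = 8727, mean = 8727/15 = 581.800

581.8 ms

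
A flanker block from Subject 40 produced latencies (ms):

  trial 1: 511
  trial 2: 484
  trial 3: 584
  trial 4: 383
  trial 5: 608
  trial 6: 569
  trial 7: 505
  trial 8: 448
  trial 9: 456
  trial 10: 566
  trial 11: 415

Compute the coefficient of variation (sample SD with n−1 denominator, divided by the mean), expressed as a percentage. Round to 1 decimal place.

n = 11, Σ = 5529, M = 502.6364
Σ(x−M)² = 53716.545; s = √(53716.545/10) = 73.2916
CV = 73.2916 / 502.6364 = 0.14581 = 14.581%

14.6%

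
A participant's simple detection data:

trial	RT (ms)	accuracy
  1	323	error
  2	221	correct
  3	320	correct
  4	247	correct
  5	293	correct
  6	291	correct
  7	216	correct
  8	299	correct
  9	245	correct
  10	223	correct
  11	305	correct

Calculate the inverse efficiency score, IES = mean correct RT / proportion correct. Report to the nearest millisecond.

Correct trials (n=10): 221, 320, 247, 293, 291, 216, 299, 245, 223, 305
Mean correct RT = 2660/10 = 266.0000 ms
Proportion correct = 10/11
IES = 266.0000 / (10/11) = 292.600 ms

293 ms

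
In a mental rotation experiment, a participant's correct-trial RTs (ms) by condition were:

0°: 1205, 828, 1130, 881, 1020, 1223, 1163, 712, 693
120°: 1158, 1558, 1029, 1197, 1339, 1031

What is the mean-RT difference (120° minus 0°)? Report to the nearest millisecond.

235 ms

M(0°) = 8855/9 = 983.889
M(120°) = 7312/6 = 1218.667
Difference = 1218.667 − 983.889 = 234.778 ms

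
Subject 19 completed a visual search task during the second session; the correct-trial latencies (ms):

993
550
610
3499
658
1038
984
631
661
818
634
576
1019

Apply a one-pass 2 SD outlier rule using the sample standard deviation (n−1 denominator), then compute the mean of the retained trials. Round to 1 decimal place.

764.3 ms

n = 13, ΣRT = 12671, M = 974.692
Σ(x−M)² = 7308286.77; s = √(7308286.77/12) = 780.400
Cutoffs: 974.692 ± 2·780.400 → [-586.1, 2535.5]
Outside: 3499 → excluded.
Retained (n=12): Σ = 9172, mean = 9172/12 = 764.333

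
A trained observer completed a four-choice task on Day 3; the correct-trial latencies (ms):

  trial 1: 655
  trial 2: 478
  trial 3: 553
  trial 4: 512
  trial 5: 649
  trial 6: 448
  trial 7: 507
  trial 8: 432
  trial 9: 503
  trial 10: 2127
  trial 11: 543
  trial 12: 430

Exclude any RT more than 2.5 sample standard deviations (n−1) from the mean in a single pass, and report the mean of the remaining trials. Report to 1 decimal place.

n = 12, ΣRT = 7837, M = 653.083
Σ(x−M)² = 2429712.92; s = √(2429712.92/11) = 469.982
Cutoffs: 653.083 ± 2.5·469.982 → [-521.9, 1828.0]
Outside: 2127 → excluded.
Retained (n=11): Σ = 5710, mean = 5710/11 = 519.091

519.1 ms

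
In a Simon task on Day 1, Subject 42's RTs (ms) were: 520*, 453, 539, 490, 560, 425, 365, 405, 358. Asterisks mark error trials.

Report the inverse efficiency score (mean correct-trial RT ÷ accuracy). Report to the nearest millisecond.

Correct trials (n=8): 453, 539, 490, 560, 425, 365, 405, 358
Mean correct RT = 3595/8 = 449.3750 ms
Proportion correct = 8/9
IES = 449.3750 / (8/9) = 505.547 ms

506 ms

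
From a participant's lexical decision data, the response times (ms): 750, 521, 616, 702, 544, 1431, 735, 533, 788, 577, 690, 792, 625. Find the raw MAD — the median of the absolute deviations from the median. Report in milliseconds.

Sorted: 521, 533, 544, 577, 616, 625, 690, 702, 735, 750, 788, 792, 1431 → median = 690
|x − 690|: 60, 169, 74, 12, 146, 741, 45, 157, 98, 113, 0, 102, 65
Sorted deviations: 0, 12, 45, 60, 65, 74, 98, 102, 113, 146, 157, 169, 741 → MAD = 98

98 ms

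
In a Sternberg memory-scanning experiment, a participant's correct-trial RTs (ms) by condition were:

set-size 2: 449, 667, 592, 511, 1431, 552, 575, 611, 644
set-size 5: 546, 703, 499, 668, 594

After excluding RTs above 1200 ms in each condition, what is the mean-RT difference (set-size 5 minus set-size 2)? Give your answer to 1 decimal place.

26.9 ms

set-size 2: exclude 1431
M(set-size 2) = 4601/8 = 575.125
M(set-size 5) = 3010/5 = 602.000
Difference = 602.000 − 575.125 = 26.875 ms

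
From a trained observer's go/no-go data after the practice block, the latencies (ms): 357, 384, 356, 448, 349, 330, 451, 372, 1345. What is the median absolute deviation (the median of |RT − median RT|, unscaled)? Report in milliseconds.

Sorted: 330, 349, 356, 357, 372, 384, 448, 451, 1345 → median = 372
|x − 372|: 15, 12, 16, 76, 23, 42, 79, 0, 973
Sorted deviations: 0, 12, 15, 16, 23, 42, 76, 79, 973 → MAD = 23

23 ms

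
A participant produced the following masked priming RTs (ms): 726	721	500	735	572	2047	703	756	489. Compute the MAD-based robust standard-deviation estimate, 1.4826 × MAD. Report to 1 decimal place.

Sorted: 489, 500, 572, 703, 721, 726, 735, 756, 2047 → median = 721
|x − 721| sorted: 0, 5, 14, 18, 35, 149, 221, 232, 1326 → MAD = 35
Robust SD ≈ 1.4826 × 35 = 51.891

51.9 ms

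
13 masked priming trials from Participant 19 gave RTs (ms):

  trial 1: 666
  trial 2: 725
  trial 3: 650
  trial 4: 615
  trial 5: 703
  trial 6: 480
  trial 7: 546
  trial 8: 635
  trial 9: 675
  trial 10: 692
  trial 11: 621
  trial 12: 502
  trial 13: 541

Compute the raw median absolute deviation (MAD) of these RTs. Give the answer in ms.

57 ms

Sorted: 480, 502, 541, 546, 615, 621, 635, 650, 666, 675, 692, 703, 725 → median = 635
|x − 635|: 31, 90, 15, 20, 68, 155, 89, 0, 40, 57, 14, 133, 94
Sorted deviations: 0, 14, 15, 20, 31, 40, 57, 68, 89, 90, 94, 133, 155 → MAD = 57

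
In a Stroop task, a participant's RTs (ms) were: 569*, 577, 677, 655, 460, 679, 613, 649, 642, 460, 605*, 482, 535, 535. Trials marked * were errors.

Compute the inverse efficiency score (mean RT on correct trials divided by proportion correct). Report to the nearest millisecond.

677 ms

Correct trials (n=12): 577, 677, 655, 460, 679, 613, 649, 642, 460, 482, 535, 535
Mean correct RT = 6964/12 = 580.3333 ms
Proportion correct = 12/14
IES = 580.3333 / (12/14) = 677.056 ms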